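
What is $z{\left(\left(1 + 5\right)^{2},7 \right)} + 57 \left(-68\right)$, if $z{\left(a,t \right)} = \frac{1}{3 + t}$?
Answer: $- \frac{38759}{10} \approx -3875.9$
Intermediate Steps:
$z{\left(\left(1 + 5\right)^{2},7 \right)} + 57 \left(-68\right) = \frac{1}{3 + 7} + 57 \left(-68\right) = \frac{1}{10} - 3876 = - \frac{38759}{10}$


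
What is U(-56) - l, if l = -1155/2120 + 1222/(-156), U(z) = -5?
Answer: 4297/1272 ≈ 3.3781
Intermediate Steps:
l = -10657/1272 (l = -1155*1/2120 + 1222*(-1/156) = -231/424 - 47/6 = -10657/1272 ≈ -8.3781)
U(-56) - l = -5 - 1*(-10657/1272) = -5 + 10657/1272 = 4297/1272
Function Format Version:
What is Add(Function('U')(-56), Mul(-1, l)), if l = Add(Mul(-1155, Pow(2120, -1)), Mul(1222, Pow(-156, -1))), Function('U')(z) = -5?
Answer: Rational(4297, 1272) ≈ 3.3781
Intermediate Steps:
l = Rational(-10657, 1272) (l = Add(Mul(-1155, Rational(1, 2120)), Mul(1222, Rational(-1, 156))) = Add(Rational(-231, 424), Rational(-47, 6)) = Rational(-10657, 1272) ≈ -8.3781)
Add(Function('U')(-56), Mul(-1, l)) = Add(-5, Mul(-1, Rational(-10657, 1272))) = Add(-5, Rational(10657, 1272)) = Rational(4297, 1272)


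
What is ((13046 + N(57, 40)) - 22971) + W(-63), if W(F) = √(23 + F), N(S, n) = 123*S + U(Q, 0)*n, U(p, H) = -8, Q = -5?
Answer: -3234 + 2*I*√10 ≈ -3234.0 + 6.3246*I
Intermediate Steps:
N(S, n) = -8*n + 123*S (N(S, n) = 123*S - 8*n = -8*n + 123*S)
((13046 + N(57, 40)) - 22971) + W(-63) = ((13046 + (-8*40 + 123*57)) - 22971) + √(23 - 63) = ((13046 + (-320 + 7011)) - 22971) + √(-40) = ((13046 + 6691) - 22971) + 2*I*√10 = (19737 - 22971) + 2*I*√10 = -3234 + 2*I*√10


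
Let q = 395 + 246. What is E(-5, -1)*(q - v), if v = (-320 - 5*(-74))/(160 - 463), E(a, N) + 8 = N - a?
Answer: -777092/303 ≈ -2564.7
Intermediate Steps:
E(a, N) = -8 + N - a (E(a, N) = -8 + (N - a) = -8 + N - a)
q = 641
v = -50/303 (v = (-320 + 370)/(-303) = 50*(-1/303) = -50/303 ≈ -0.16502)
E(-5, -1)*(q - v) = (-8 - 1 - 1*(-5))*(641 - 1*(-50/303)) = (-8 - 1 + 5)*(641 + 50/303) = -4*194273/303 = -777092/303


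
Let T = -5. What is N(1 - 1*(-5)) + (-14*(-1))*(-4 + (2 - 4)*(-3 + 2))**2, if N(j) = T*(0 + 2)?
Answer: 46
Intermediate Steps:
N(j) = -10 (N(j) = -5*(0 + 2) = -5*2 = -10)
N(1 - 1*(-5)) + (-14*(-1))*(-4 + (2 - 4)*(-3 + 2))**2 = -10 + (-14*(-1))*(-4 + (2 - 4)*(-3 + 2))**2 = -10 + 14*(-4 - 2*(-1))**2 = -10 + 14*(-4 + 2)**2 = -10 + 14*(-2)**2 = -10 + 14*4 = -10 + 56 = 46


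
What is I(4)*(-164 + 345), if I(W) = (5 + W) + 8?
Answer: 3077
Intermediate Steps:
I(W) = 13 + W
I(4)*(-164 + 345) = (13 + 4)*(-164 + 345) = 17*181 = 3077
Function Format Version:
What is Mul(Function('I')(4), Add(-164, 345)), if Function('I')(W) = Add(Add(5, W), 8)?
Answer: 3077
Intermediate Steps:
Function('I')(W) = Add(13, W)
Mul(Function('I')(4), Add(-164, 345)) = Mul(Add(13, 4), Add(-164, 345)) = Mul(17, 181) = 3077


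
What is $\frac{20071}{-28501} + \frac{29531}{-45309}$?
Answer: $- \frac{14471570}{10672329} \approx -1.356$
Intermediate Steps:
$\frac{20071}{-28501} + \frac{29531}{-45309} = 20071 \left(- \frac{1}{28501}\right) + 29531 \left(- \frac{1}{45309}\right) = - \frac{20071}{28501} - \frac{29531}{45309} = - \frac{14471570}{10672329}$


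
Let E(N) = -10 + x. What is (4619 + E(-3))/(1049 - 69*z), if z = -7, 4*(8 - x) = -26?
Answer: 9247/3064 ≈ 3.0180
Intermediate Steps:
x = 29/2 (x = 8 - 1/4*(-26) = 8 + 13/2 = 29/2 ≈ 14.500)
E(N) = 9/2 (E(N) = -10 + 29/2 = 9/2)
(4619 + E(-3))/(1049 - 69*z) = (4619 + 9/2)/(1049 - 69*(-7)) = 9247/(2*(1049 + 483)) = (9247/2)/1532 = (9247/2)*(1/1532) = 9247/3064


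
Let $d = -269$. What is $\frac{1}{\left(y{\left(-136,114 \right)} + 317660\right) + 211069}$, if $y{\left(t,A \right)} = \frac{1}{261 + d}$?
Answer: $\frac{8}{4229831} \approx 1.8913 \cdot 10^{-6}$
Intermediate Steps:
$y{\left(t,A \right)} = - \frac{1}{8}$ ($y{\left(t,A \right)} = \frac{1}{261 - 269} = \frac{1}{-8} = - \frac{1}{8}$)
$\frac{1}{\left(y{\left(-136,114 \right)} + 317660\right) + 211069} = \frac{1}{\left(- \frac{1}{8} + 317660\right) + 211069} = \frac{1}{\frac{2541279}{8} + 211069} = \frac{1}{\frac{4229831}{8}} = \frac{8}{4229831}$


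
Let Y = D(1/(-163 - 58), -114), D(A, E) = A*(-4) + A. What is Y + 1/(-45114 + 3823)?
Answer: 123652/9125311 ≈ 0.013550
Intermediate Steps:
D(A, E) = -3*A (D(A, E) = -4*A + A = -3*A)
Y = 3/221 (Y = -3/(-163 - 58) = -3/(-221) = -3*(-1/221) = 3/221 ≈ 0.013575)
Y + 1/(-45114 + 3823) = 3/221 + 1/(-45114 + 3823) = 3/221 + 1/(-41291) = 3/221 - 1/41291 = 123652/9125311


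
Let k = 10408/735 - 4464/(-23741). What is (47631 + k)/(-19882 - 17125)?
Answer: -831393942053/645758642445 ≈ -1.2875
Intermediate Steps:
k = 250377368/17449635 (k = 10408*(1/735) - 4464*(-1/23741) = 10408/735 + 4464/23741 = 250377368/17449635 ≈ 14.349)
(47631 + k)/(-19882 - 17125) = (47631 + 250377368/17449635)/(-19882 - 17125) = (831393942053/17449635)/(-37007) = (831393942053/17449635)*(-1/37007) = -831393942053/645758642445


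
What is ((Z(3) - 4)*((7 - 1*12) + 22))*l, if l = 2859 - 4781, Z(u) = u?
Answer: 32674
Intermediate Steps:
l = -1922
((Z(3) - 4)*((7 - 1*12) + 22))*l = ((3 - 4)*((7 - 1*12) + 22))*(-1922) = -((7 - 12) + 22)*(-1922) = -(-5 + 22)*(-1922) = -1*17*(-1922) = -17*(-1922) = 32674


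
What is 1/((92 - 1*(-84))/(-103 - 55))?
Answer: -79/88 ≈ -0.89773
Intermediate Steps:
1/((92 - 1*(-84))/(-103 - 55)) = 1/((92 + 84)/(-158)) = 1/(-1/158*176) = 1/(-88/79) = -79/88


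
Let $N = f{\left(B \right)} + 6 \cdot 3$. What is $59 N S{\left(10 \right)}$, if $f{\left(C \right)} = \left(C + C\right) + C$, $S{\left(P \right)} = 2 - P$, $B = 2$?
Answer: $-11328$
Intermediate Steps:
$f{\left(C \right)} = 3 C$ ($f{\left(C \right)} = 2 C + C = 3 C$)
$N = 24$ ($N = 3 \cdot 2 + 6 \cdot 3 = 6 + 18 = 24$)
$59 N S{\left(10 \right)} = 59 \cdot 24 \left(2 - 10\right) = 1416 \left(2 - 10\right) = 1416 \left(-8\right) = -11328$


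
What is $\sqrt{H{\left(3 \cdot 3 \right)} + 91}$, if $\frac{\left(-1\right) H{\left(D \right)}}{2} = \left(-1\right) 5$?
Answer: $\sqrt{101} \approx 10.05$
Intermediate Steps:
$H{\left(D \right)} = 10$ ($H{\left(D \right)} = - 2 \left(\left(-1\right) 5\right) = \left(-2\right) \left(-5\right) = 10$)
$\sqrt{H{\left(3 \cdot 3 \right)} + 91} = \sqrt{10 + 91} = \sqrt{101}$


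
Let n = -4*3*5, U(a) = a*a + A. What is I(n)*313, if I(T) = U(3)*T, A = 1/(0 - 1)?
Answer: -150240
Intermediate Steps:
A = -1 (A = 1/(-1) = -1)
U(a) = -1 + a² (U(a) = a*a - 1 = a² - 1 = -1 + a²)
n = -60 (n = -12*5 = -60)
I(T) = 8*T (I(T) = (-1 + 3²)*T = (-1 + 9)*T = 8*T)
I(n)*313 = (8*(-60))*313 = -480*313 = -150240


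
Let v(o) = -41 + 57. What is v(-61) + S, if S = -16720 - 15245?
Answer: -31949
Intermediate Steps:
S = -31965
v(o) = 16
v(-61) + S = 16 - 31965 = -31949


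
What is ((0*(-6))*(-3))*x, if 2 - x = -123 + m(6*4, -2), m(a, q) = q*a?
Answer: 0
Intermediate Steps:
m(a, q) = a*q
x = 173 (x = 2 - (-123 + (6*4)*(-2)) = 2 - (-123 + 24*(-2)) = 2 - (-123 - 48) = 2 - 1*(-171) = 2 + 171 = 173)
((0*(-6))*(-3))*x = ((0*(-6))*(-3))*173 = (0*(-3))*173 = 0*173 = 0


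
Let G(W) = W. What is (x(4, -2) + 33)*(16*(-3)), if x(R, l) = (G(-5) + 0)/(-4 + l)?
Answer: -1624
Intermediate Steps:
x(R, l) = -5/(-4 + l) (x(R, l) = (-5 + 0)/(-4 + l) = -5/(-4 + l))
(x(4, -2) + 33)*(16*(-3)) = (-5/(-4 - 2) + 33)*(16*(-3)) = (-5/(-6) + 33)*(-48) = (-5*(-⅙) + 33)*(-48) = (⅚ + 33)*(-48) = (203/6)*(-48) = -1624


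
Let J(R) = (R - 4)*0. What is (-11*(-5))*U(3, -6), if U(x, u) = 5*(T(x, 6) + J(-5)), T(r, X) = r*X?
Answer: 4950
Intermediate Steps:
T(r, X) = X*r
J(R) = 0 (J(R) = (-4 + R)*0 = 0)
U(x, u) = 30*x (U(x, u) = 5*(6*x + 0) = 5*(6*x) = 30*x)
(-11*(-5))*U(3, -6) = (-11*(-5))*(30*3) = 55*90 = 4950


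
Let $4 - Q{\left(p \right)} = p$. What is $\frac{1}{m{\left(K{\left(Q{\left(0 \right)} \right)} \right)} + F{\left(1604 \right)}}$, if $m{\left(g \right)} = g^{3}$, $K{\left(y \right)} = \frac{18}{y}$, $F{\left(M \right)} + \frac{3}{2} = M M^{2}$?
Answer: $\frac{8}{33014375629} \approx 2.4232 \cdot 10^{-10}$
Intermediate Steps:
$F{\left(M \right)} = - \frac{3}{2} + M^{3}$ ($F{\left(M \right)} = - \frac{3}{2} + M M^{2} = - \frac{3}{2} + M^{3}$)
$Q{\left(p \right)} = 4 - p$
$\frac{1}{m{\left(K{\left(Q{\left(0 \right)} \right)} \right)} + F{\left(1604 \right)}} = \frac{1}{\left(\frac{18}{4 - 0}\right)^{3} - \left(\frac{3}{2} - 1604^{3}\right)} = \frac{1}{\left(\frac{18}{4 + 0}\right)^{3} + \left(- \frac{3}{2} + 4126796864\right)} = \frac{1}{\left(\frac{18}{4}\right)^{3} + \frac{8253593725}{2}} = \frac{1}{\left(18 \cdot \frac{1}{4}\right)^{3} + \frac{8253593725}{2}} = \frac{1}{\left(\frac{9}{2}\right)^{3} + \frac{8253593725}{2}} = \frac{1}{\frac{729}{8} + \frac{8253593725}{2}} = \frac{1}{\frac{33014375629}{8}} = \frac{8}{33014375629}$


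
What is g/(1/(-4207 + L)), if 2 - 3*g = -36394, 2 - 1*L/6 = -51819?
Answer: 3721114908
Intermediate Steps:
L = 310926 (L = 12 - 6*(-51819) = 12 + 310914 = 310926)
g = 12132 (g = ⅔ - ⅓*(-36394) = ⅔ + 36394/3 = 12132)
g/(1/(-4207 + L)) = 12132/(1/(-4207 + 310926)) = 12132/(1/306719) = 12132*306719 = 3721114908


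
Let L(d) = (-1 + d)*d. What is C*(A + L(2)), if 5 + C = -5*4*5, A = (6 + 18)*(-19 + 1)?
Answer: 45150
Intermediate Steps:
L(d) = d*(-1 + d)
A = -432 (A = 24*(-18) = -432)
C = -105 (C = -5 - 5*4*5 = -5 - 20*5 = -5 - 100 = -105)
C*(A + L(2)) = -105*(-432 + 2*(-1 + 2)) = -105*(-432 + 2*1) = -105*(-432 + 2) = -105*(-430) = 45150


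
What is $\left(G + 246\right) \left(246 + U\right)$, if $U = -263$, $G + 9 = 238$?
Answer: $-8075$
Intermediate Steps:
$G = 229$ ($G = -9 + 238 = 229$)
$\left(G + 246\right) \left(246 + U\right) = \left(229 + 246\right) \left(246 - 263\right) = 475 \left(-17\right) = -8075$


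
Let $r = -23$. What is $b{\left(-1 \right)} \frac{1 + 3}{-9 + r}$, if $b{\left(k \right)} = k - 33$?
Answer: $\frac{17}{4} \approx 4.25$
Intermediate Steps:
$b{\left(k \right)} = -33 + k$
$b{\left(-1 \right)} \frac{1 + 3}{-9 + r} = \left(-33 - 1\right) \frac{1 + 3}{-9 - 23} = - 34 \frac{4}{-32} = - 34 \cdot 4 \left(- \frac{1}{32}\right) = \left(-34\right) \left(- \frac{1}{8}\right) = \frac{17}{4}$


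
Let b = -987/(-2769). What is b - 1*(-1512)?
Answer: 1395905/923 ≈ 1512.4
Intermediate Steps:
b = 329/923 (b = -987*(-1/2769) = 329/923 ≈ 0.35645)
b - 1*(-1512) = 329/923 - 1*(-1512) = 329/923 + 1512 = 1395905/923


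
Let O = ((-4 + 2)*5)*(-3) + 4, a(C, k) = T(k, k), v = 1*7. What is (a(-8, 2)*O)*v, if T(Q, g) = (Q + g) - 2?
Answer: 476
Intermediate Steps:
v = 7
T(Q, g) = -2 + Q + g
a(C, k) = -2 + 2*k (a(C, k) = -2 + k + k = -2 + 2*k)
O = 34 (O = -2*5*(-3) + 4 = -10*(-3) + 4 = 30 + 4 = 34)
(a(-8, 2)*O)*v = ((-2 + 2*2)*34)*7 = ((-2 + 4)*34)*7 = (2*34)*7 = 68*7 = 476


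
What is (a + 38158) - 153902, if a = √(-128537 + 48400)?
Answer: -115744 + I*√80137 ≈ -1.1574e+5 + 283.08*I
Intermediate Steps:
a = I*√80137 (a = √(-80137) = I*√80137 ≈ 283.08*I)
(a + 38158) - 153902 = (I*√80137 + 38158) - 153902 = (38158 + I*√80137) - 153902 = -115744 + I*√80137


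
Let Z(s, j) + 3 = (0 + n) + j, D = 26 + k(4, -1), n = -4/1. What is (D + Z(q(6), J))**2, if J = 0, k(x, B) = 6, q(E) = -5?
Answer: 625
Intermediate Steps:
n = -4 (n = -4*1 = -4)
D = 32 (D = 26 + 6 = 32)
Z(s, j) = -7 + j (Z(s, j) = -3 + ((0 - 4) + j) = -3 + (-4 + j) = -7 + j)
(D + Z(q(6), J))**2 = (32 + (-7 + 0))**2 = (32 - 7)**2 = 25**2 = 625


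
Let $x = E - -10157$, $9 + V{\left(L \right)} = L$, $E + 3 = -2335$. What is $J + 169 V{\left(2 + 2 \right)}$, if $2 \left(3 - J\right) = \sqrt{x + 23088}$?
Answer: $-842 - \frac{\sqrt{30907}}{2} \approx -929.9$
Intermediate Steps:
$E = -2338$ ($E = -3 - 2335 = -2338$)
$V{\left(L \right)} = -9 + L$
$x = 7819$ ($x = -2338 - -10157 = -2338 + 10157 = 7819$)
$J = 3 - \frac{\sqrt{30907}}{2}$ ($J = 3 - \frac{\sqrt{7819 + 23088}}{2} = 3 - \frac{\sqrt{30907}}{2} \approx -84.902$)
$J + 169 V{\left(2 + 2 \right)} = \left(3 - \frac{\sqrt{30907}}{2}\right) + 169 \left(-9 + \left(2 + 2\right)\right) = \left(3 - \frac{\sqrt{30907}}{2}\right) + 169 \left(-9 + 4\right) = \left(3 - \frac{\sqrt{30907}}{2}\right) + 169 \left(-5\right) = \left(3 - \frac{\sqrt{30907}}{2}\right) - 845 = -842 - \frac{\sqrt{30907}}{2}$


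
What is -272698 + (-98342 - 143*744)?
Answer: -477432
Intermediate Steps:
-272698 + (-98342 - 143*744) = -272698 + (-98342 - 106392) = -272698 - 204734 = -477432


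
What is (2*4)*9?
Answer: 72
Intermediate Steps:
(2*4)*9 = 8*9 = 72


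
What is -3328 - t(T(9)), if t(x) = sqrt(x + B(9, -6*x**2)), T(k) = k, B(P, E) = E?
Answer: -3328 - 3*I*sqrt(53) ≈ -3328.0 - 21.84*I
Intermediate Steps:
t(x) = sqrt(x - 6*x**2)
-3328 - t(T(9)) = -3328 - sqrt(9*(1 - 6*9)) = -3328 - sqrt(9*(1 - 54)) = -3328 - sqrt(9*(-53)) = -3328 - sqrt(-477) = -3328 - 3*I*sqrt(53)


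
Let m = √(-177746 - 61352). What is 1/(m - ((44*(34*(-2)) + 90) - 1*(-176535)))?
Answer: -173633/30148657787 - I*√239098/30148657787 ≈ -5.7592e-6 - 1.6219e-8*I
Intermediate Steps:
m = I*√239098 (m = √(-239098) = I*√239098 ≈ 488.98*I)
1/(m - ((44*(34*(-2)) + 90) - 1*(-176535))) = 1/(I*√239098 - ((44*(34*(-2)) + 90) - 1*(-176535))) = 1/(I*√239098 - ((44*(-68) + 90) + 176535)) = 1/(I*√239098 - ((-2992 + 90) + 176535)) = 1/(I*√239098 - (-2902 + 176535)) = 1/(I*√239098 - 1*173633) = 1/(I*√239098 - 173633) = 1/(-173633 + I*√239098)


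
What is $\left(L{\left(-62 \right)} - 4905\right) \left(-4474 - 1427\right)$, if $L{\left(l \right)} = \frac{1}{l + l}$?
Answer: $\frac{3589112121}{124} \approx 2.8944 \cdot 10^{7}$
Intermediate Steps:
$L{\left(l \right)} = \frac{1}{2 l}$
$\left(L{\left(-62 \right)} - 4905\right) \left(-4474 - 1427\right) = \left(\frac{1}{2 \left(-62\right)} - 4905\right) \left(-4474 - 1427\right) = \left(\frac{1}{2} \left(- \frac{1}{62}\right) - 4905\right) \left(-5901\right) = \left(- \frac{1}{124} - 4905\right) \left(-5901\right) = \left(- \frac{608221}{124}\right) \left(-5901\right) = \frac{3589112121}{124}$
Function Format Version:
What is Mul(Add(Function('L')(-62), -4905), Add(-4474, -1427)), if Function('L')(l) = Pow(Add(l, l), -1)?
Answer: Rational(3589112121, 124) ≈ 2.8944e+7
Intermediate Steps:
Function('L')(l) = Mul(Rational(1, 2), Pow(l, -1)) (Function('L')(l) = Pow(Mul(2, l), -1) = Mul(Rational(1, 2), Pow(l, -1)))
Mul(Add(Function('L')(-62), -4905), Add(-4474, -1427)) = Mul(Add(Mul(Rational(1, 2), Pow(-62, -1)), -4905), Add(-4474, -1427)) = Mul(Add(Mul(Rational(1, 2), Rational(-1, 62)), -4905), -5901) = Mul(Add(Rational(-1, 124), -4905), -5901) = Mul(Rational(-608221, 124), -5901) = Rational(3589112121, 124)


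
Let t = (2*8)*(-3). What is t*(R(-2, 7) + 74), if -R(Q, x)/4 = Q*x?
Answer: -6240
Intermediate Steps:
t = -48 (t = 16*(-3) = -48)
R(Q, x) = -4*Q*x
t*(R(-2, 7) + 74) = -48*(-4*(-2)*7 + 74) = -48*(56 + 74) = -48*130 = -6240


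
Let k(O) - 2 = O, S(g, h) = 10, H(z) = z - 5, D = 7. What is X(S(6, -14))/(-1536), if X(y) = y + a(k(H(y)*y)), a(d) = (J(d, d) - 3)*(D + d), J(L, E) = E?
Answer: -967/512 ≈ -1.8887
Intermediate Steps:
H(z) = -5 + z
k(O) = 2 + O
a(d) = (-3 + d)*(7 + d) (a(d) = (d - 3)*(7 + d) = (-3 + d)*(7 + d))
X(y) = -13 + y + (2 + y*(-5 + y))² + 4*y*(-5 + y) (X(y) = y + (-21 + (2 + (-5 + y)*y)² + 4*(2 + (-5 + y)*y)) = y + (-21 + (2 + y*(-5 + y))² + 4*(2 + y*(-5 + y))) = y + (-21 + (2 + y*(-5 + y))² + (8 + 4*y*(-5 + y))) = y + (-13 + (2 + y*(-5 + y))² + 4*y*(-5 + y)) = -13 + y + (2 + y*(-5 + y))² + 4*y*(-5 + y))
X(S(6, -14))/(-1536) = (-13 + 10 + (2 + 10*(-5 + 10))² + 4*10*(-5 + 10))/(-1536) = (-13 + 10 + (2 + 10*5)² + 4*10*5)*(-1/1536) = (-13 + 10 + (2 + 50)² + 200)*(-1/1536) = (-13 + 10 + 52² + 200)*(-1/1536) = (-13 + 10 + 2704 + 200)*(-1/1536) = 2901*(-1/1536) = -967/512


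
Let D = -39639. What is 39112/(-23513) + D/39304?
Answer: -2469289855/924154952 ≈ -2.6719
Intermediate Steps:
39112/(-23513) + D/39304 = 39112/(-23513) - 39639/39304 = 39112*(-1/23513) - 39639*1/39304 = -39112/23513 - 39639/39304 = -2469289855/924154952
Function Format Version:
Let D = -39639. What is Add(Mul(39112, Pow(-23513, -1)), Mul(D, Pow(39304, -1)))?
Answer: Rational(-2469289855, 924154952) ≈ -2.6719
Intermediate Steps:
Add(Mul(39112, Pow(-23513, -1)), Mul(D, Pow(39304, -1))) = Add(Mul(39112, Pow(-23513, -1)), Mul(-39639, Pow(39304, -1))) = Add(Mul(39112, Rational(-1, 23513)), Mul(-39639, Rational(1, 39304))) = Add(Rational(-39112, 23513), Rational(-39639, 39304)) = Rational(-2469289855, 924154952)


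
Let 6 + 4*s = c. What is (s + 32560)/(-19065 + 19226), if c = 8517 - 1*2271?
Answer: 34120/161 ≈ 211.93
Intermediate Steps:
c = 6246 (c = 8517 - 2271 = 6246)
s = 1560 (s = -3/2 + (¼)*6246 = -3/2 + 3123/2 = 1560)
(s + 32560)/(-19065 + 19226) = (1560 + 32560)/(-19065 + 19226) = 34120/161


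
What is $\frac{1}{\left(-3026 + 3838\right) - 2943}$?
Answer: $- \frac{1}{2131} \approx -0.00046926$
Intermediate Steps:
$\frac{1}{\left(-3026 + 3838\right) - 2943} = \frac{1}{812 - 2943} = \frac{1}{-2131} = - \frac{1}{2131}$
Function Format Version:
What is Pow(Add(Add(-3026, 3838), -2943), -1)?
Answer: Rational(-1, 2131) ≈ -0.00046926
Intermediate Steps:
Pow(Add(Add(-3026, 3838), -2943), -1) = Pow(Add(812, -2943), -1) = Pow(-2131, -1) = Rational(-1, 2131)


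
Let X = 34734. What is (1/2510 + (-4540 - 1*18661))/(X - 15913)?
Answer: -58234509/47240710 ≈ -1.2327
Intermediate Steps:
(1/2510 + (-4540 - 1*18661))/(X - 15913) = (1/2510 + (-4540 - 1*18661))/(34734 - 15913) = (1/2510 + (-4540 - 18661))/18821 = (1/2510 - 23201)*(1/18821) = -58234509/2510*1/18821 = -58234509/47240710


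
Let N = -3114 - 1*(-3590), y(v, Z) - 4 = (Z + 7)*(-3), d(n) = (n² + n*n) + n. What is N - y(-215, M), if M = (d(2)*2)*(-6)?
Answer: 133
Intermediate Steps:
d(n) = n + 2*n² (d(n) = (n² + n²) + n = 2*n² + n = n + 2*n²)
M = -120 (M = ((2*(1 + 2*2))*2)*(-6) = ((2*(1 + 4))*2)*(-6) = ((2*5)*2)*(-6) = (10*2)*(-6) = 20*(-6) = -120)
y(v, Z) = -17 - 3*Z (y(v, Z) = 4 + (Z + 7)*(-3) = 4 + (7 + Z)*(-3) = 4 + (-21 - 3*Z) = -17 - 3*Z)
N = 476 (N = -3114 + 3590 = 476)
N - y(-215, M) = 476 - (-17 - 3*(-120)) = 476 - (-17 + 360) = 476 - 1*343 = 476 - 343 = 133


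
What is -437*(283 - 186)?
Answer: -42389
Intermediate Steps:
-437*(283 - 186) = -437*97 = -42389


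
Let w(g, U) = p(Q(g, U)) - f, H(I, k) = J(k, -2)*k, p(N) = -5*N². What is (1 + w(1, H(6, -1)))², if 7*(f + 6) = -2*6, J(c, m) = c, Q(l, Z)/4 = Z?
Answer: 249001/49 ≈ 5081.7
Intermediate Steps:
Q(l, Z) = 4*Z
H(I, k) = k² (H(I, k) = k*k = k²)
f = -54/7 (f = -6 + (-2*6)/7 = -6 + (⅐)*(-12) = -6 - 12/7 = -54/7 ≈ -7.7143)
w(g, U) = 54/7 - 80*U² (w(g, U) = -5*16*U² - 1*(-54/7) = -80*U² + 54/7 = 54/7 - 80*U²)
(1 + w(1, H(6, -1)))² = (1 + (54/7 - 80*((-1)²)²))² = (1 + (54/7 - 80*1²))² = (1 + (54/7 - 80*1))² = (1 + (54/7 - 80))² = (1 - 506/7)² = (-499/7)² = 249001/49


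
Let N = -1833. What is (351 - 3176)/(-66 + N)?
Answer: 2825/1899 ≈ 1.4876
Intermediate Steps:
(351 - 3176)/(-66 + N) = (351 - 3176)/(-66 - 1833) = -2825/(-1899) = -2825*(-1/1899) = 2825/1899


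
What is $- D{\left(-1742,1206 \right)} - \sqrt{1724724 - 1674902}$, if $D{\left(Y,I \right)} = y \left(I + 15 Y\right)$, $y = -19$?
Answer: $-473556 - \sqrt{49822} \approx -4.7378 \cdot 10^{5}$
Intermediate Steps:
$D{\left(Y,I \right)} = - 285 Y - 19 I$ ($D{\left(Y,I \right)} = - 19 \left(I + 15 Y\right) = - 285 Y - 19 I$)
$- D{\left(-1742,1206 \right)} - \sqrt{1724724 - 1674902} = - (\left(-285\right) \left(-1742\right) - 22914) - \sqrt{1724724 - 1674902} = - (496470 - 22914) - \sqrt{49822} = \left(-1\right) 473556 - \sqrt{49822} = -473556 - \sqrt{49822}$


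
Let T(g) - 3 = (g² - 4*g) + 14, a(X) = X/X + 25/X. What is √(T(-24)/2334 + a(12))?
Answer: √2044973/778 ≈ 1.8381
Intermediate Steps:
a(X) = 1 + 25/X
T(g) = 17 + g² - 4*g (T(g) = 3 + ((g² - 4*g) + 14) = 3 + (14 + g² - 4*g) = 17 + g² - 4*g)
√(T(-24)/2334 + a(12)) = √((17 + (-24)² - 4*(-24))/2334 + (25 + 12)/12) = √((17 + 576 + 96)*(1/2334) + (1/12)*37) = √(689*(1/2334) + 37/12) = √(689/2334 + 37/12) = √(5257/1556) = √2044973/778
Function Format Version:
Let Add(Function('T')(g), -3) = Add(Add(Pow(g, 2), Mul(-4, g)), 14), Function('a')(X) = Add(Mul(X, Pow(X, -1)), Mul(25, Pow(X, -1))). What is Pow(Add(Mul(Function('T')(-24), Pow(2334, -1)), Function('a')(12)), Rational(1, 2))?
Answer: Mul(Rational(1, 778), Pow(2044973, Rational(1, 2))) ≈ 1.8381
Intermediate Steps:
Function('a')(X) = Add(1, Mul(25, Pow(X, -1)))
Function('T')(g) = Add(17, Pow(g, 2), Mul(-4, g)) (Function('T')(g) = Add(3, Add(Add(Pow(g, 2), Mul(-4, g)), 14)) = Add(3, Add(14, Pow(g, 2), Mul(-4, g))) = Add(17, Pow(g, 2), Mul(-4, g)))
Pow(Add(Mul(Function('T')(-24), Pow(2334, -1)), Function('a')(12)), Rational(1, 2)) = Pow(Add(Mul(Add(17, Pow(-24, 2), Mul(-4, -24)), Pow(2334, -1)), Mul(Pow(12, -1), Add(25, 12))), Rational(1, 2)) = Pow(Add(Mul(Add(17, 576, 96), Rational(1, 2334)), Mul(Rational(1, 12), 37)), Rational(1, 2)) = Pow(Add(Mul(689, Rational(1, 2334)), Rational(37, 12)), Rational(1, 2)) = Pow(Add(Rational(689, 2334), Rational(37, 12)), Rational(1, 2)) = Pow(Rational(5257, 1556), Rational(1, 2)) = Mul(Rational(1, 778), Pow(2044973, Rational(1, 2)))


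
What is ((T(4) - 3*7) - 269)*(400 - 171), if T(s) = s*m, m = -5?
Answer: -70990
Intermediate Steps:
T(s) = -5*s (T(s) = s*(-5) = -5*s)
((T(4) - 3*7) - 269)*(400 - 171) = ((-5*4 - 3*7) - 269)*(400 - 171) = ((-20 - 21) - 269)*229 = (-41 - 269)*229 = -310*229 = -70990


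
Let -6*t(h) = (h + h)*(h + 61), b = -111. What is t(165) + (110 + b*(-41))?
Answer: -7769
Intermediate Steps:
t(h) = -h*(61 + h)/3 (t(h) = -(h + h)*(h + 61)/6 = -2*h*(61 + h)/6 = -h*(61 + h)/3)
t(165) + (110 + b*(-41)) = -⅓*165*(61 + 165) + (110 - 111*(-41)) = -⅓*165*226 + (110 + 4551) = -12430 + 4661 = -7769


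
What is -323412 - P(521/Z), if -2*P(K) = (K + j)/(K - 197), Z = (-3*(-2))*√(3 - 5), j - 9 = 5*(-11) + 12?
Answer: (-336994783*√2 + 1529091528*I)/(2*(-2364*I + 521*√2)) ≈ -3.2341e+5 + 0.11752*I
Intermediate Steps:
j = -34 (j = 9 + (5*(-11) + 12) = 9 + (-55 + 12) = 9 - 43 = -34)
Z = 6*I*√2 (Z = 6*√(-2) = 6*(I*√2) = 6*I*√2 ≈ 8.4853*I)
P(K) = -(-34 + K)/(2*(-197 + K)) (P(K) = -(K - 34)/(2*(K - 197)) = -(-34 + K)/(2*(-197 + K)))
-323412 - P(521/Z) = -323412 - (34 - 521/(6*I*√2))/(2*(-197 + 521/((6*I*√2)))) = -323412 - (34 - 521*(-I*√2/12))/(2*(-197 + 521*(-I*√2/12))) = -323412 - (34 - (-521)*I*√2/12)/(2*(-197 - 521*I*√2/12)) = -323412 - (34 + 521*I*√2/12)/(2*(-197 - 521*I*√2/12))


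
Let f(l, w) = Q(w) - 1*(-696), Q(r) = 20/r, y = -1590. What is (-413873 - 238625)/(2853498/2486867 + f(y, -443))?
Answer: -359422677244169/383992545325 ≈ -936.01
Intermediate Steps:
f(l, w) = 696 + 20/w (f(l, w) = 20/w - 1*(-696) = 20/w + 696 = 696 + 20/w)
(-413873 - 238625)/(2853498/2486867 + f(y, -443)) = (-413873 - 238625)/(2853498/2486867 + (696 + 20/(-443))) = -652498/(2853498*(1/2486867) + (696 + 20*(-1/443))) = -652498/(2853498/2486867 + (696 - 20/443)) = -652498/(2853498/2486867 + 308308/443) = -652498/767985090650/1101682081 = -652498*1101682081/767985090650 = -359422677244169/383992545325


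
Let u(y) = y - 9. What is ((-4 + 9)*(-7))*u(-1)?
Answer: 350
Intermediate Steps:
u(y) = -9 + y
((-4 + 9)*(-7))*u(-1) = ((-4 + 9)*(-7))*(-9 - 1) = (5*(-7))*(-10) = -35*(-10) = 350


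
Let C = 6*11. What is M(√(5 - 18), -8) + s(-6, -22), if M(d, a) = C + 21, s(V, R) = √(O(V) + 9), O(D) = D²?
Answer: 87 + 3*√5 ≈ 93.708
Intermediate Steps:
C = 66
s(V, R) = √(9 + V²) (s(V, R) = √(V² + 9) = √(9 + V²))
M(d, a) = 87 (M(d, a) = 66 + 21 = 87)
M(√(5 - 18), -8) + s(-6, -22) = 87 + √(9 + (-6)²) = 87 + √(9 + 36) = 87 + √45 = 87 + 3*√5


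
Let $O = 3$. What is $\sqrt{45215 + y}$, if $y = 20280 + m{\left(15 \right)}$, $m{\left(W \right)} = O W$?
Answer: $2 \sqrt{16385} \approx 256.01$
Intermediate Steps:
$m{\left(W \right)} = 3 W$
$y = 20325$ ($y = 20280 + 3 \cdot 15 = 20280 + 45 = 20325$)
$\sqrt{45215 + y} = \sqrt{45215 + 20325} = \sqrt{65540} = 2 \sqrt{16385}$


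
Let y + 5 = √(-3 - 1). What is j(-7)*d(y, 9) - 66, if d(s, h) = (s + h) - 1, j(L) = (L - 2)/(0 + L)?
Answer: -435/7 + 18*I/7 ≈ -62.143 + 2.5714*I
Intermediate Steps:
j(L) = (-2 + L)/L
y = -5 + 2*I (y = -5 + √(-3 - 1) = -5 + √(-4) = -5 + 2*I ≈ -5.0 + 2.0*I)
d(s, h) = -1 + h + s (d(s, h) = (h + s) - 1 = -1 + h + s)
j(-7)*d(y, 9) - 66 = ((-2 - 7)/(-7))*(-1 + 9 + (-5 + 2*I)) - 66 = (-⅐*(-9))*(3 + 2*I) - 66 = 9*(3 + 2*I)/7 - 66 = (27/7 + 18*I/7) - 66 = -435/7 + 18*I/7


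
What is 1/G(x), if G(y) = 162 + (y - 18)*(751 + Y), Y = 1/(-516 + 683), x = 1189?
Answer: 167/146891532 ≈ 1.1369e-6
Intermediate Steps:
Y = 1/167 ≈ 0.0059880
G(y) = -2230470/167 + 125418*y/167 (G(y) = 162 + (y - 18)*(751 + 1/167) = 162 + (-18 + y)*(125418/167) = 162 + (-2257524/167 + 125418*y/167) = -2230470/167 + 125418*y/167)
1/G(x) = 1/(-2230470/167 + (125418/167)*1189) = 1/(-2230470/167 + 149122002/167) = 1/(146891532/167) = 167/146891532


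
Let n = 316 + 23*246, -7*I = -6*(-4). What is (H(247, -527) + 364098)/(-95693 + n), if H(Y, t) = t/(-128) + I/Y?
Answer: -80580164687/19855891328 ≈ -4.0583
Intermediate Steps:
I = -24/7 (I = -(-6)*(-4)/7 = -⅐*24 = -24/7 ≈ -3.4286)
n = 5974 (n = 316 + 5658 = 5974)
H(Y, t) = -24/(7*Y) - t/128 (H(Y, t) = t/(-128) - 24/(7*Y) = t*(-1/128) - 24/(7*Y) = -t/128 - 24/(7*Y) = -24/(7*Y) - t/128)
(H(247, -527) + 364098)/(-95693 + n) = ((-24/7/247 - 1/128*(-527)) + 364098)/(-95693 + 5974) = ((-24/7*1/247 + 527/128) + 364098)/(-89719) = ((-24/1729 + 527/128) + 364098)*(-1/89719) = (908111/221312 + 364098)*(-1/89719) = (80580164687/221312)*(-1/89719) = -80580164687/19855891328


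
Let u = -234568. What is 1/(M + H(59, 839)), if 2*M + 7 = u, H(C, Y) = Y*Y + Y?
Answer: 2/1174945 ≈ 1.7022e-6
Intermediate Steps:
H(C, Y) = Y + Y**2 (H(C, Y) = Y**2 + Y = Y + Y**2)
M = -234575/2 (M = -7/2 + (1/2)*(-234568) = -7/2 - 117284 = -234575/2 ≈ -1.1729e+5)
1/(M + H(59, 839)) = 1/(-234575/2 + 839*(1 + 839)) = 1/(-234575/2 + 839*840) = 1/(-234575/2 + 704760) = 1/(1174945/2) = 2/1174945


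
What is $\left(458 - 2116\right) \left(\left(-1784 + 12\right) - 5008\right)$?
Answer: $11241240$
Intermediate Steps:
$\left(458 - 2116\right) \left(\left(-1784 + 12\right) - 5008\right) = - 1658 \left(-1772 - 5008\right) = \left(-1658\right) \left(-6780\right) = 11241240$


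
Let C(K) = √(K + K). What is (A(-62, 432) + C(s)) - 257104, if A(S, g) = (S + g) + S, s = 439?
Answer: -256796 + √878 ≈ -2.5677e+5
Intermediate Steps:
C(K) = √2*√K (C(K) = √(2*K) = √2*√K)
A(S, g) = g + 2*S
(A(-62, 432) + C(s)) - 257104 = ((432 + 2*(-62)) + √2*√439) - 257104 = ((432 - 124) + √878) - 257104 = (308 + √878) - 257104 = -256796 + √878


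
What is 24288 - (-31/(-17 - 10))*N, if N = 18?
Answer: 72802/3 ≈ 24267.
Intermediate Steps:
24288 - (-31/(-17 - 10))*N = 24288 - (-31/(-17 - 10))*18 = 24288 - (-31/(-27))*18 = 24288 - (-31*(-1/27))*18 = 24288 - 31*18/27 = 24288 - 1*62/3 = 24288 - 62/3 = 72802/3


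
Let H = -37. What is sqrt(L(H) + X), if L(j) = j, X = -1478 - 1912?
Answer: I*sqrt(3427) ≈ 58.541*I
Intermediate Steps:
X = -3390
sqrt(L(H) + X) = sqrt(-37 - 3390) = sqrt(-3427) = I*sqrt(3427)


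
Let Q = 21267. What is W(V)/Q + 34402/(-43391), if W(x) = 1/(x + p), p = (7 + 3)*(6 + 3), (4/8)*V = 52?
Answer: -141935659405/179022501018 ≈ -0.79284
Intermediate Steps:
V = 104 (V = 2*52 = 104)
p = 90 (p = 10*9 = 90)
W(x) = 1/(90 + x) (W(x) = 1/(x + 90) = 1/(90 + x))
W(V)/Q + 34402/(-43391) = 1/((90 + 104)*21267) + 34402/(-43391) = (1/21267)/194 + 34402*(-1/43391) = (1/194)*(1/21267) - 34402/43391 = 1/4125798 - 34402/43391 = -141935659405/179022501018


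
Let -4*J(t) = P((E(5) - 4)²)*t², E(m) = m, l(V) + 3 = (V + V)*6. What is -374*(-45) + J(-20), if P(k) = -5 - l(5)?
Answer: 23030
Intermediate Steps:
l(V) = -3 + 12*V (l(V) = -3 + (V + V)*6 = -3 + (2*V)*6 = -3 + 12*V)
P(k) = -62 (P(k) = -5 - (-3 + 12*5) = -5 - (-3 + 60) = -5 - 1*57 = -5 - 57 = -62)
J(t) = 31*t²/2 (J(t) = -(-31)*t²/2 = 31*t²/2)
-374*(-45) + J(-20) = -374*(-45) + (31/2)*(-20)² = 16830 + (31/2)*400 = 16830 + 6200 = 23030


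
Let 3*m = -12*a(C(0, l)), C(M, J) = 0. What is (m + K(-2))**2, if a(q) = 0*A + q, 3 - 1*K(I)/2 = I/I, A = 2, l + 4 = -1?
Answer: 16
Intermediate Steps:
l = -5 (l = -4 - 1 = -5)
K(I) = 4 (K(I) = 6 - 2*I/I = 6 - 2*1 = 6 - 2 = 4)
a(q) = q (a(q) = 0*2 + q = 0 + q = q)
m = 0 (m = (-12*0)/3 = (1/3)*0 = 0)
(m + K(-2))**2 = (0 + 4)**2 = 4**2 = 16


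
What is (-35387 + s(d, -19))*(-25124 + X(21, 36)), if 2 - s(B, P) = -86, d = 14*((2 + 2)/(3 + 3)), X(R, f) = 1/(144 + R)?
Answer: 13302777931/15 ≈ 8.8685e+8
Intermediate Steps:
d = 28/3 (d = 14*(4/6) = 14*(4*(⅙)) = 14*(⅔) = 28/3 ≈ 9.3333)
s(B, P) = 88 (s(B, P) = 2 - 1*(-86) = 2 + 86 = 88)
(-35387 + s(d, -19))*(-25124 + X(21, 36)) = (-35387 + 88)*(-25124 + 1/(144 + 21)) = -35299*(-25124 + 1/165) = -35299*(-4145459/165) = 13302777931/15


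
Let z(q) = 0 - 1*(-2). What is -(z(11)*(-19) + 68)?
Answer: -30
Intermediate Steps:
z(q) = 2 (z(q) = 0 + 2 = 2)
-(z(11)*(-19) + 68) = -(2*(-19) + 68) = -(-38 + 68) = -1*30 = -30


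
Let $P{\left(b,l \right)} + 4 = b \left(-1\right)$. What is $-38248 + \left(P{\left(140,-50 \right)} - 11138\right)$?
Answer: $-49530$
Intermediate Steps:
$P{\left(b,l \right)} = -4 - b$ ($P{\left(b,l \right)} = -4 + b \left(-1\right) = -4 - b$)
$-38248 + \left(P{\left(140,-50 \right)} - 11138\right) = -38248 - 11282 = -49530$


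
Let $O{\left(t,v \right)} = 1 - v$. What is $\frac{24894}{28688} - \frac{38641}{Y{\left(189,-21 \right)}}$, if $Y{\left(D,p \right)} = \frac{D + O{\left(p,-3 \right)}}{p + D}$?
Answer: $- \frac{93114370401}{2768392} \approx -33635.0$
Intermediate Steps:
$Y{\left(D,p \right)} = \frac{4 + D}{D + p}$ ($Y{\left(D,p \right)} = \frac{D + \left(1 - -3\right)}{p + D} = \frac{D + \left(1 + 3\right)}{D + p} = \frac{D + 4}{D + p} = \frac{4 + D}{D + p}$)
$\frac{24894}{28688} - \frac{38641}{Y{\left(189,-21 \right)}} = \frac{24894}{28688} - \frac{38641}{\frac{1}{189 - 21} \left(4 + 189\right)} = 24894 \cdot \frac{1}{28688} - \frac{38641}{\frac{1}{168} \cdot 193} = \frac{12447}{14344} - \frac{38641}{\frac{1}{168} \cdot 193} = \frac{12447}{14344} - \frac{38641}{\frac{193}{168}} = \frac{12447}{14344} - \frac{6491688}{193} = - \frac{93114370401}{2768392}$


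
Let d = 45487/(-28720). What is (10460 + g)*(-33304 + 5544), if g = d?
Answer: -104226902411/359 ≈ -2.9033e+8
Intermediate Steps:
d = -45487/28720 (d = 45487*(-1/28720) = -45487/28720 ≈ -1.5838)
g = -45487/28720 ≈ -1.5838
(10460 + g)*(-33304 + 5544) = (10460 - 45487/28720)*(-33304 + 5544) = (300365713/28720)*(-27760) = -104226902411/359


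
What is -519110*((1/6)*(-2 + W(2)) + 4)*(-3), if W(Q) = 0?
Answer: 5710210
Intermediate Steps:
-519110*((1/6)*(-2 + W(2)) + 4)*(-3) = -519110*((1/6)*(-2 + 0) + 4)*(-3) = -519110*((1*(⅙))*(-2) + 4)*(-3) = -519110*((⅙)*(-2) + 4)*(-3) = -519110*(-⅓ + 4)*(-3) = -5710210*(-3)/3 = -519110*(-11) = 5710210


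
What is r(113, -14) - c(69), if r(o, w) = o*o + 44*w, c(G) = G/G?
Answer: 12152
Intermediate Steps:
c(G) = 1
r(o, w) = o² + 44*w
r(113, -14) - c(69) = (113² + 44*(-14)) - 1*1 = (12769 - 616) - 1 = 12153 - 1 = 12152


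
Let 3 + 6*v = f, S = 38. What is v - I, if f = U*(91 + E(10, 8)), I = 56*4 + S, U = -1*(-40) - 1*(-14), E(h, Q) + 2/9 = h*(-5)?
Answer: 209/2 ≈ 104.50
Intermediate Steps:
E(h, Q) = -2/9 - 5*h (E(h, Q) = -2/9 + h*(-5) = -2/9 - 5*h)
U = 54 (U = 40 + 14 = 54)
I = 262 (I = 56*4 + 38 = 224 + 38 = 262)
f = 2202 (f = 54*(91 + (-2/9 - 5*10)) = 54*(91 + (-2/9 - 50)) = 54*(91 - 452/9) = 54*(367/9) = 2202)
v = 733/2 (v = -1/2 + (1/6)*2202 = -1/2 + 367 = 733/2 ≈ 366.50)
v - I = 733/2 - 1*262 = 733/2 - 262 = 209/2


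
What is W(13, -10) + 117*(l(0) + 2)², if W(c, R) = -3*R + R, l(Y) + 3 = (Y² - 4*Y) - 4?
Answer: 2945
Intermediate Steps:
l(Y) = -7 + Y² - 4*Y (l(Y) = -3 + ((Y² - 4*Y) - 4) = -3 + (-4 + Y² - 4*Y) = -7 + Y² - 4*Y)
W(c, R) = -2*R
W(13, -10) + 117*(l(0) + 2)² = -2*(-10) + 117*((-7 + 0² - 4*0) + 2)² = 20 + 117*((-7 + 0 + 0) + 2)² = 20 + 117*(-7 + 2)² = 20 + 117*(-5)² = 20 + 117*25 = 20 + 2925 = 2945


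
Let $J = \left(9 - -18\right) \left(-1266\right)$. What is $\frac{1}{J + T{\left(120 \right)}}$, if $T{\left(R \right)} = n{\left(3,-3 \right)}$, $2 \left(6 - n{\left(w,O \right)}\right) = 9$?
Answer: $- \frac{2}{68361} \approx -2.9256 \cdot 10^{-5}$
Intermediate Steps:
$n{\left(w,O \right)} = \frac{3}{2}$ ($n{\left(w,O \right)} = 6 - \frac{9}{2} = \frac{3}{2}$)
$J = -34182$ ($J = \left(9 + 18\right) \left(-1266\right) = 27 \left(-1266\right) = -34182$)
$T{\left(R \right)} = \frac{3}{2}$
$\frac{1}{J + T{\left(120 \right)}} = \frac{1}{-34182 + \frac{3}{2}} = \frac{1}{- \frac{68361}{2}} = - \frac{2}{68361}$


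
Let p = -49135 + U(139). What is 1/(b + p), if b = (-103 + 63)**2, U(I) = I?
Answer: -1/47396 ≈ -2.1099e-5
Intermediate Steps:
b = 1600 (b = (-40)**2 = 1600)
p = -48996 (p = -49135 + 139 = -48996)
1/(b + p) = 1/(1600 - 48996) = 1/(-47396) = -1/47396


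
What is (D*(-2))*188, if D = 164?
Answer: -61664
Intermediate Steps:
(D*(-2))*188 = (164*(-2))*188 = -328*188 = -61664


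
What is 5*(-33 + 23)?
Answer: -50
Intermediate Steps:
5*(-33 + 23) = 5*(-10) = -50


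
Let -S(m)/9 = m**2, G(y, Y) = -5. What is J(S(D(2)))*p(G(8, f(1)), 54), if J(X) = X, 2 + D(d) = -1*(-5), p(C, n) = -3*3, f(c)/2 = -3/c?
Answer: 729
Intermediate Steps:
f(c) = -6/c (f(c) = 2*(-3/c) = -6/c)
p(C, n) = -9
D(d) = 3 (D(d) = -2 - 1*(-5) = -2 + 5 = 3)
S(m) = -9*m**2
J(S(D(2)))*p(G(8, f(1)), 54) = -9*3**2*(-9) = -9*9*(-9) = -81*(-9) = 729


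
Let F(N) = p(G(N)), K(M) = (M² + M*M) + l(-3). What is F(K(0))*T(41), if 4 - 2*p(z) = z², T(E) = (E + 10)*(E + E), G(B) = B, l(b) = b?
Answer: -10455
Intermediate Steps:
T(E) = 2*E*(10 + E) (T(E) = (10 + E)*(2*E) = 2*E*(10 + E))
p(z) = 2 - z²/2
K(M) = -3 + 2*M² (K(M) = (M² + M*M) - 3 = (M² + M²) - 3 = 2*M² - 3 = -3 + 2*M²)
F(N) = 2 - N²/2
F(K(0))*T(41) = (2 - (-3 + 2*0²)²/2)*(2*41*(10 + 41)) = (2 - (-3 + 2*0)²/2)*(2*41*51) = (2 - (-3 + 0)²/2)*4182 = (2 - ½*(-3)²)*4182 = (2 - ½*9)*4182 = (2 - 9/2)*4182 = -5/2*4182 = -10455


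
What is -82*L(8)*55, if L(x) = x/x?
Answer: -4510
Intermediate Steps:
L(x) = 1
-82*L(8)*55 = -82*1*55 = -82*55 = -4510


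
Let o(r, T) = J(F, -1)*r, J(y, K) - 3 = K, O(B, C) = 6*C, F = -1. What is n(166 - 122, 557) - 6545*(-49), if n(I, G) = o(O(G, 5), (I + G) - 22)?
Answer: 320765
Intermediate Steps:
J(y, K) = 3 + K
o(r, T) = 2*r (o(r, T) = (3 - 1)*r = 2*r)
n(I, G) = 60 (n(I, G) = 2*(6*5) = 2*30 = 60)
n(166 - 122, 557) - 6545*(-49) = 60 - 6545*(-49) = 60 + 320705 = 320765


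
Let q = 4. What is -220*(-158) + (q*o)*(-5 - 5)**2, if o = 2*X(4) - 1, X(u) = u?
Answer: 37560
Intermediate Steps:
o = 7 (o = 2*4 - 1 = 8 - 1 = 7)
-220*(-158) + (q*o)*(-5 - 5)**2 = -220*(-158) + (4*7)*(-5 - 5)**2 = 34760 + 28*(-10)**2 = 34760 + 28*100 = 34760 + 2800 = 37560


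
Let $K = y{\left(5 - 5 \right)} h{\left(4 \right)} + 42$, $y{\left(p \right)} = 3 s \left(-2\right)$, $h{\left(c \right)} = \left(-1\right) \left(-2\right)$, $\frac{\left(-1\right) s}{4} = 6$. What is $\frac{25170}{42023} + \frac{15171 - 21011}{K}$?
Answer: $- \frac{23710822}{1386759} \approx -17.098$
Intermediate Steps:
$s = -24$ ($s = \left(-4\right) 6 = -24$)
$h{\left(c \right)} = 2$
$y{\left(p \right)} = 144$ ($y{\left(p \right)} = 3 \left(-24\right) \left(-2\right) = \left(-72\right) \left(-2\right) = 144$)
$K = 330$ ($K = 144 \cdot 2 + 42 = 288 + 42 = 330$)
$\frac{25170}{42023} + \frac{15171 - 21011}{K} = \frac{25170}{42023} + \frac{15171 - 21011}{330} = 25170 \cdot \frac{1}{42023} - \frac{584}{33} = \frac{25170}{42023} - \frac{584}{33} = - \frac{23710822}{1386759}$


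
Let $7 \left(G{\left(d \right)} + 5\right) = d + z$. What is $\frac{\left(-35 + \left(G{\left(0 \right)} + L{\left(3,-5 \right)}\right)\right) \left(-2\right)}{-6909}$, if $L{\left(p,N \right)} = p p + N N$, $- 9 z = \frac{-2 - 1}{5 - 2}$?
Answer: $- \frac{754}{435267} \approx -0.0017323$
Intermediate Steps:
$z = \frac{1}{9}$ ($z = - \frac{\left(-2 - 1\right) \frac{1}{5 - 2}}{9} = - \frac{\left(-3\right) \frac{1}{3}}{9} = \left(- \frac{1}{9}\right) \left(-1\right) = \frac{1}{9} \approx 0.11111$)
$L{\left(p,N \right)} = N^{2} + p^{2}$ ($L{\left(p,N \right)} = p^{2} + N^{2} = N^{2} + p^{2}$)
$G{\left(d \right)} = - \frac{314}{63} + \frac{d}{7}$ ($G{\left(d \right)} = -5 + \frac{d + \frac{1}{9}}{7} = -5 + \frac{\frac{1}{9} + d}{7} = -5 + \left(\frac{1}{63} + \frac{d}{7}\right) = - \frac{314}{63} + \frac{d}{7}$)
$\frac{\left(-35 + \left(G{\left(0 \right)} + L{\left(3,-5 \right)}\right)\right) \left(-2\right)}{-6909} = \frac{\left(-35 + \left(\left(- \frac{314}{63} + \frac{1}{7} \cdot 0\right) + \left(\left(-5\right)^{2} + 3^{2}\right)\right)\right) \left(-2\right)}{-6909} = \left(-35 + \left(\left(- \frac{314}{63} + 0\right) + \left(25 + 9\right)\right)\right) \left(-2\right) \left(- \frac{1}{6909}\right) = \left(-35 + \left(- \frac{314}{63} + 34\right)\right) \left(-2\right) \left(- \frac{1}{6909}\right) = \left(-35 + \frac{1828}{63}\right) \left(-2\right) \left(- \frac{1}{6909}\right) = \left(- \frac{377}{63}\right) \left(-2\right) \left(- \frac{1}{6909}\right) = \frac{754}{63} \left(- \frac{1}{6909}\right) = - \frac{754}{435267}$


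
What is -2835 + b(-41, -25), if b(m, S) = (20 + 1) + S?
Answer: -2839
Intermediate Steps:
b(m, S) = 21 + S
-2835 + b(-41, -25) = -2835 + (21 - 25) = -2835 - 4 = -2839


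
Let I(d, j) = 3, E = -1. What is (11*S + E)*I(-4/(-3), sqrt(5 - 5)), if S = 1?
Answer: 30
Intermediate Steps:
(11*S + E)*I(-4/(-3), sqrt(5 - 5)) = (11*1 - 1)*3 = (11 - 1)*3 = 10*3 = 30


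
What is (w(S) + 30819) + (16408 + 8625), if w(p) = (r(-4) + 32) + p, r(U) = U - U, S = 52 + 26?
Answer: 55962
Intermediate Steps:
S = 78
r(U) = 0
w(p) = 32 + p (w(p) = (0 + 32) + p = 32 + p)
(w(S) + 30819) + (16408 + 8625) = ((32 + 78) + 30819) + (16408 + 8625) = (110 + 30819) + 25033 = 30929 + 25033 = 55962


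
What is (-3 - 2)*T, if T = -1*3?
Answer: 15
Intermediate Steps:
T = -3
(-3 - 2)*T = (-3 - 2)*(-3) = -5*(-3) = 15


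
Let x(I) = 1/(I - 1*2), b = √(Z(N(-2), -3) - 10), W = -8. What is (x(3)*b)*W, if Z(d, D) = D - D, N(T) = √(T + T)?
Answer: -8*I*√10 ≈ -25.298*I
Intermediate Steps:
N(T) = √2*√T (N(T) = √(2*T) = √2*√T)
Z(d, D) = 0
b = I*√10 (b = √(0 - 10) = √(-10) = I*√10 ≈ 3.1623*I)
x(I) = 1/(-2 + I) (x(I) = 1/(I - 2) = 1/(-2 + I))
(x(3)*b)*W = ((I*√10)/(-2 + 3))*(-8) = ((I*√10)/1)*(-8) = (1*(I*√10))*(-8) = (I*√10)*(-8) = -8*I*√10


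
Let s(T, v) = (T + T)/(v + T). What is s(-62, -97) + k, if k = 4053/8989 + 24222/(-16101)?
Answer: -699627151/2556930039 ≈ -0.27362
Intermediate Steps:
s(T, v) = 2*T/(T + v) (s(T, v) = (2*T)/(T + v) = 2*T/(T + v))
k = -50824735/48243963 (k = 4053*(1/8989) + 24222*(-1/16101) = 4053/8989 - 8074/5367 = -50824735/48243963 ≈ -1.0535)
s(-62, -97) + k = 2*(-62)/(-62 - 97) - 50824735/48243963 = 2*(-62)/(-159) - 50824735/48243963 = 2*(-62)*(-1/159) - 50824735/48243963 = 124/159 - 50824735/48243963 = -699627151/2556930039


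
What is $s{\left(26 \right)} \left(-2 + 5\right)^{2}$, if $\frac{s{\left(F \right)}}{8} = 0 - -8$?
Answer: $576$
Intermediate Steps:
$s{\left(F \right)} = 64$ ($s{\left(F \right)} = 8 \left(0 - -8\right) = 8 \left(0 + 8\right) = 8 \cdot 8 = 64$)
$s{\left(26 \right)} \left(-2 + 5\right)^{2} = 64 \left(-2 + 5\right)^{2} = 64 \cdot 3^{2} = 64 \cdot 9 = 576$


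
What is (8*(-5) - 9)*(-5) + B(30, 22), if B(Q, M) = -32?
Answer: 213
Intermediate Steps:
(8*(-5) - 9)*(-5) + B(30, 22) = (8*(-5) - 9)*(-5) - 32 = (-40 - 9)*(-5) - 32 = -49*(-5) - 32 = 245 - 32 = 213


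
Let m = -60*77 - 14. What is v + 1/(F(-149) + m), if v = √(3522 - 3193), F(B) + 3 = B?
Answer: -1/4786 + √329 ≈ 18.138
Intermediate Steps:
F(B) = -3 + B
m = -4634 (m = -4620 - 14 = -4634)
v = √329 ≈ 18.138
v + 1/(F(-149) + m) = √329 + 1/((-3 - 149) - 4634) = √329 + 1/(-152 - 4634) = √329 + 1/(-4786) = √329 - 1/4786 = -1/4786 + √329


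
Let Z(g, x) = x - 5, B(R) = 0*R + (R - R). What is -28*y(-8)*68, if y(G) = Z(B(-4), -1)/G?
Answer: -1428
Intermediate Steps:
B(R) = 0 (B(R) = 0 + 0 = 0)
Z(g, x) = -5 + x
y(G) = -6/G (y(G) = (-5 - 1)/G = -6/G)
-28*y(-8)*68 = -(-168)/(-8)*68 = -(-168)*(-1)/8*68 = -28*¾*68 = -21*68 = -1428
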